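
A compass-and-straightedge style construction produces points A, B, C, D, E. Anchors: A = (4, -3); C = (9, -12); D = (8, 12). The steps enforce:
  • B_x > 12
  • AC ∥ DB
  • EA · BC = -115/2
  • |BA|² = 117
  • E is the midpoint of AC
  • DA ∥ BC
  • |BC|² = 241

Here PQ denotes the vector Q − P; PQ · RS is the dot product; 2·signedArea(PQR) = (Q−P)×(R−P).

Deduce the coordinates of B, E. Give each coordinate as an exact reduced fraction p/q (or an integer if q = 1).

B = (13, 3)
E = (13/2, -15/2)

1. B_x = 13  [DA ∥ BC ∩ AC ∥ DB]
2. B_y = 3  [DA ∥ BC ∩ AC ∥ DB]
   → B = (13, 3)
3. E_x = 13/2  [E is the midpoint of AC]
4. E_y = -15/2  [E is the midpoint of AC]
   → E = (13/2, -15/2)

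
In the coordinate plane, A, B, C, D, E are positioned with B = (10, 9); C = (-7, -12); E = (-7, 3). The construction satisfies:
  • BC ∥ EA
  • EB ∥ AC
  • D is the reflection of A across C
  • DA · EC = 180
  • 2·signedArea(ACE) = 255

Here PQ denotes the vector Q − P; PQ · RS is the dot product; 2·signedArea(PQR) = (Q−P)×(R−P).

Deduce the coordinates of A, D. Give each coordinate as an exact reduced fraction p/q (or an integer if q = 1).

1. A_x = -24  [EB ∥ AC ∩ BC ∥ EA]
2. A_y = -18  [EB ∥ AC ∩ BC ∥ EA]
   → A = (-24, -18)
3. D_x = 10  [D is the reflection of A across C]
4. D_y = -6  [D is the reflection of A across C]
   → D = (10, -6)

A = (-24, -18)
D = (10, -6)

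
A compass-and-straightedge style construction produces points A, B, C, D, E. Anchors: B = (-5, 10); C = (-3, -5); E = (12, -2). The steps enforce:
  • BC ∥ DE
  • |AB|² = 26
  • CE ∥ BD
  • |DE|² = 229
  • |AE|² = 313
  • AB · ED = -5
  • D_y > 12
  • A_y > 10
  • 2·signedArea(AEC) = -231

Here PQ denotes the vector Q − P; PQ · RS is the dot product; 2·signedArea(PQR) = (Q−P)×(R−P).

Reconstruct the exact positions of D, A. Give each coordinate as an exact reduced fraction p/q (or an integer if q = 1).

A = (0, 11)
D = (10, 13)

1. D_x = 10  [BC ∥ DE ∩ CE ∥ BD]
2. D_y = 13  [BC ∥ DE ∩ CE ∥ BD]
   → D = (10, 13)
3. A_x = 0  [2·signedArea(AEC) = -231 ∩ AB · ED = -5]
4. A_y = 11  [2·signedArea(AEC) = -231 ∩ AB · ED = -5]
   → A = (0, 11)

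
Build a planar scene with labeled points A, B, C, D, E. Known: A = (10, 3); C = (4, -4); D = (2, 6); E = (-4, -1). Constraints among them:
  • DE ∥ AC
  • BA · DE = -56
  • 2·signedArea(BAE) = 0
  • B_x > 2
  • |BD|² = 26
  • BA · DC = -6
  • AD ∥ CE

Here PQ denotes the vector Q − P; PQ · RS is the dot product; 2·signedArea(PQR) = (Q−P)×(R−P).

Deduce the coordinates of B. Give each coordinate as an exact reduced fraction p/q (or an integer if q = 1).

B = (3, 1)

1. B_x = 3  [2·signedArea(BAE) = 0 ∩ BA · DC = -6]
2. B_y = 1  [2·signedArea(BAE) = 0 ∩ BA · DC = -6]
   → B = (3, 1)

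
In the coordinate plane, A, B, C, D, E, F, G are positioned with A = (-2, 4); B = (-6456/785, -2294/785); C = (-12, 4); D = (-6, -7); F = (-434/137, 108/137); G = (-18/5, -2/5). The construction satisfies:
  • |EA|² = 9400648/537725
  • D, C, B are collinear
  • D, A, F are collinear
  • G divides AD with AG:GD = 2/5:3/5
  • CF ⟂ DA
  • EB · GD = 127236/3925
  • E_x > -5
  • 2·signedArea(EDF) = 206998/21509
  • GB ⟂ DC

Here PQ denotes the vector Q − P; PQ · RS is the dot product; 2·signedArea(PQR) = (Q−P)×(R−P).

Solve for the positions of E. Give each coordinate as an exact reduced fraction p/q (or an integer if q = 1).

1. E_x = -480084/107545  [2·signedArea(EDF) = 206998/21509 ∩ EB · GD = 127236/3925]
2. E_y = 66894/107545  [2·signedArea(EDF) = 206998/21509 ∩ EB · GD = 127236/3925]
   → E = (-480084/107545, 66894/107545)

E = (-480084/107545, 66894/107545)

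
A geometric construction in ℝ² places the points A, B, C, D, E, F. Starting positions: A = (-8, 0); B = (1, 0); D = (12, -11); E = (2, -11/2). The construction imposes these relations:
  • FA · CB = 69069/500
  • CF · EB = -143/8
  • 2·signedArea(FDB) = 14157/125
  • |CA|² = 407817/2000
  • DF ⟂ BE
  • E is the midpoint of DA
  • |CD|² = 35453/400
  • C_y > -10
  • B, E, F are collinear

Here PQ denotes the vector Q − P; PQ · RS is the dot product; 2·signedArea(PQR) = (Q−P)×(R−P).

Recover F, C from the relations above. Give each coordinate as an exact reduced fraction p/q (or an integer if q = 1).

1. F_x = 411/125  [B, E, F are collinear ∩ DF ⟂ BE]
2. F_y = -1573/125  [B, E, F are collinear ∩ DF ⟂ BE]
   → F = (411/125, -1573/125)
3. C_x = 679/250  [CF · EB = -143/8 ∩ FA · CB = 69069/500]
4. C_y = -4719/500  [CF · EB = -143/8 ∩ FA · CB = 69069/500]
   → C = (679/250, -4719/500)

C = (679/250, -4719/500)
F = (411/125, -1573/125)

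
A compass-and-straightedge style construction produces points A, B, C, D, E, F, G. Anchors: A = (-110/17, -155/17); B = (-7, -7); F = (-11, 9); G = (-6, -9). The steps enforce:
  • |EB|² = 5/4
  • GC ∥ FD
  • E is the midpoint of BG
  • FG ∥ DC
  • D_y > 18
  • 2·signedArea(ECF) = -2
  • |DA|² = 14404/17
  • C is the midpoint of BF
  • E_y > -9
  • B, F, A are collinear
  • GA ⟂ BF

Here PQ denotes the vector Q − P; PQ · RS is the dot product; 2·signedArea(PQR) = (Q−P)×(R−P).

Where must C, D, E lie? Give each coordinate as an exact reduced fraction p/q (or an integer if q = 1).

C = (-9, 1)
D = (-14, 19)
E = (-13/2, -8)

1. C_x = -9  [C is the midpoint of BF]
2. C_y = 1  [C is the midpoint of BF]
   → C = (-9, 1)
3. D_x = -14  [FG ∥ DC ∩ GC ∥ FD]
4. D_y = 19  [FG ∥ DC ∩ GC ∥ FD]
   → D = (-14, 19)
5. E_x = -13/2  [E is the midpoint of BG]
6. E_y = -8  [E is the midpoint of BG]
   → E = (-13/2, -8)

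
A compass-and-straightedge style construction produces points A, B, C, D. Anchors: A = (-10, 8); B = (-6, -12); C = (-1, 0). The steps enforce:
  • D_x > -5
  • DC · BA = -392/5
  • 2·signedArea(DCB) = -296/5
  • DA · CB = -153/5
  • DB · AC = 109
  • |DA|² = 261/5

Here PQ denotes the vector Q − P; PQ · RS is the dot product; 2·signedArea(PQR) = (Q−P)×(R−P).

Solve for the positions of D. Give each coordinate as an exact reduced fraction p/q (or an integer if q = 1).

1. D_x = -23/5  [DA · CB = -153/5 ∩ 2·signedArea(DCB) = -296/5]
2. D_y = 16/5  [DA · CB = -153/5 ∩ 2·signedArea(DCB) = -296/5]
   → D = (-23/5, 16/5)

D = (-23/5, 16/5)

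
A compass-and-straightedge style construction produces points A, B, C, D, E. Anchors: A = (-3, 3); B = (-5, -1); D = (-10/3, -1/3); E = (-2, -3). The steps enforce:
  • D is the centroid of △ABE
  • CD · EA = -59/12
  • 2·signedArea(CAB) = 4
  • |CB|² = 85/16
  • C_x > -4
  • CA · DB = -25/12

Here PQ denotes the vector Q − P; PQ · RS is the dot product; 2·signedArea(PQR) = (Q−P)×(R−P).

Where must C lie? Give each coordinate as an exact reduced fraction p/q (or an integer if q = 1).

1. C_x = -13/4  [CA · DB = -25/12 ∩ CD · EA = -59/12]
2. C_y = 1/2  [CA · DB = -25/12 ∩ CD · EA = -59/12]
   → C = (-13/4, 1/2)

C = (-13/4, 1/2)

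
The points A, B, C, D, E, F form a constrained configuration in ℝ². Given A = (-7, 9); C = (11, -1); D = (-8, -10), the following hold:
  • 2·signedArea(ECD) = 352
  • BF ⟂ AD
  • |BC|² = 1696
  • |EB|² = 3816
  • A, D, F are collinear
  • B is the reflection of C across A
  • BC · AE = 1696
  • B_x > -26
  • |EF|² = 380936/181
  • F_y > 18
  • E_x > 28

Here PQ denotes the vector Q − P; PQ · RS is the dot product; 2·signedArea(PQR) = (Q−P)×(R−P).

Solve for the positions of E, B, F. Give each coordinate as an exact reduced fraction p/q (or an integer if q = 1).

1. B_x = -25  [B is the reflection of C across A]
2. B_y = 19  [B is the reflection of C across A]
   → B = (-25, 19)
3. F_x = -1181/181  [A, D, F are collinear ∩ BF ⟂ AD]
4. F_y = 3263/181  [A, D, F are collinear ∩ BF ⟂ AD]
   → F = (-1181/181, 3263/181)
5. E_x = 29  [2·signedArea(ECD) = 352 ∩ BC · AE = 1696]
6. E_y = -11  [2·signedArea(ECD) = 352 ∩ BC · AE = 1696]
   → E = (29, -11)

B = (-25, 19)
E = (29, -11)
F = (-1181/181, 3263/181)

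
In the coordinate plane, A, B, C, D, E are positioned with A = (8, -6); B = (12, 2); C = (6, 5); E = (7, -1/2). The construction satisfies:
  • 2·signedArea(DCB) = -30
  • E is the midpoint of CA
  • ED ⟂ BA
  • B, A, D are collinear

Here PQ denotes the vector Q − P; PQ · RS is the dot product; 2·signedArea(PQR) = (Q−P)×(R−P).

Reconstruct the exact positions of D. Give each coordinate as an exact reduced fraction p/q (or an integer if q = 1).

1. D_x = 10  [B, A, D are collinear ∩ ED ⟂ BA]
2. D_y = -2  [B, A, D are collinear ∩ ED ⟂ BA]
   → D = (10, -2)

D = (10, -2)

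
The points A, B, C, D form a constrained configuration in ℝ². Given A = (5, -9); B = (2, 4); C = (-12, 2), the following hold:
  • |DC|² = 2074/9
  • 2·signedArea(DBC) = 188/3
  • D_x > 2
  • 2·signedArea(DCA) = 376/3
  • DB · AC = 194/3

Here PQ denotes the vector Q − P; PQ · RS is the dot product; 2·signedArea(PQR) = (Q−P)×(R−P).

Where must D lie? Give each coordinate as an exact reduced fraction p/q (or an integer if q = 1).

D = (3, -1/3)

1. D_x = 3  [DB · AC = 194/3 ∩ 2·signedArea(DBC) = 188/3]
2. D_y = -1/3  [DB · AC = 194/3 ∩ 2·signedArea(DBC) = 188/3]
   → D = (3, -1/3)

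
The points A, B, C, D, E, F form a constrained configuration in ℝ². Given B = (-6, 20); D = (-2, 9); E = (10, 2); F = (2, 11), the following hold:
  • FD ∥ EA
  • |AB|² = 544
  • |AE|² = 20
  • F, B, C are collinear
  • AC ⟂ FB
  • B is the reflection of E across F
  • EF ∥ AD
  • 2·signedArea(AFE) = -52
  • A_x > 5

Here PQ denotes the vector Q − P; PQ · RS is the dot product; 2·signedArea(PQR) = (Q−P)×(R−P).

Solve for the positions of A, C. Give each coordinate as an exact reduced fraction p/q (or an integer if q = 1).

A = (6, 0)
C = (1338/145, 416/145)

1. A_x = 6  [EF ∥ AD ∩ FD ∥ EA]
2. A_y = 0  [EF ∥ AD ∩ FD ∥ EA]
   → A = (6, 0)
3. C_x = 1338/145  [F, B, C are collinear ∩ AC ⟂ FB]
4. C_y = 416/145  [F, B, C are collinear ∩ AC ⟂ FB]
   → C = (1338/145, 416/145)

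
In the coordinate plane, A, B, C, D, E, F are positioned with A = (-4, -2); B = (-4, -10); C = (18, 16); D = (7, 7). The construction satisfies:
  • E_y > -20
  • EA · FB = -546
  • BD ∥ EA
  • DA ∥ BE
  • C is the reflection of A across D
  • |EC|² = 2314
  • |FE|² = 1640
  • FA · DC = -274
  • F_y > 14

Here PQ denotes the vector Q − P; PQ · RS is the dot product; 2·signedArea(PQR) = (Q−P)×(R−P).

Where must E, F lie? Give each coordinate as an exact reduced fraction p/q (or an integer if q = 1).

1. E_x = -15  [BD ∥ EA ∩ DA ∥ BE]
2. E_y = -19  [BD ∥ EA ∩ DA ∥ BE]
   → E = (-15, -19)
3. F_x = 7  [FA · DC = -274 ∩ EA · FB = -546]
4. F_y = 15  [FA · DC = -274 ∩ EA · FB = -546]
   → F = (7, 15)

E = (-15, -19)
F = (7, 15)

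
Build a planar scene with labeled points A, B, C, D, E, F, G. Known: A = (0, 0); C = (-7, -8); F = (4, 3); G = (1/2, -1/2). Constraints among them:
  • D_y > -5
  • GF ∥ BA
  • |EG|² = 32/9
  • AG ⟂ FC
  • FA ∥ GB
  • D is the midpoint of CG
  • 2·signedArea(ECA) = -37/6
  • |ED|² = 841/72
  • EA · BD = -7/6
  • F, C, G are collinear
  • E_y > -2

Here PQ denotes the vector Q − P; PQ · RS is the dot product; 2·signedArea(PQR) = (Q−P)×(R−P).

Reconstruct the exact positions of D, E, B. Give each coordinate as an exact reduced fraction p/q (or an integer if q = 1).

B = (-7/2, -7/2)
D = (-13/4, -17/4)
E = (-5/6, -11/6)

1. D_x = -13/4  [D is the midpoint of CG]
2. D_y = -17/4  [D is the midpoint of CG]
   → D = (-13/4, -17/4)
3. E_x = -5/6  [line -8·x + 7·y + 37/6 = 0 ∩ |ED|² = 841/72]
4. E_y = -11/6  [line -8·x + 7·y + 37/6 = 0 ∩ |ED|² = 841/72]
   → E = (-5/6, -11/6)
5. B_x = -7/2  [EA · BD = -7/6 ∩ GF ∥ BA]
6. B_y = -7/2  [EA · BD = -7/6 ∩ GF ∥ BA]
   → B = (-7/2, -7/2)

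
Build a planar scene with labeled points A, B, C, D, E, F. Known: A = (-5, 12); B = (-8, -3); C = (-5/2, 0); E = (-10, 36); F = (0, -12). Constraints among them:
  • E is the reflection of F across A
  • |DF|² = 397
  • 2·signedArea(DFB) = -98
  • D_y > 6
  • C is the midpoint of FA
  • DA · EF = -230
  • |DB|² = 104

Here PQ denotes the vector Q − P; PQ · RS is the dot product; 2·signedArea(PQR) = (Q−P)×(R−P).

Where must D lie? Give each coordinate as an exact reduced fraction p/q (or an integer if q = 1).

1. D_x = -6  [DA · EF = -230 ∩ 2·signedArea(DFB) = -98]
2. D_y = 7  [DA · EF = -230 ∩ 2·signedArea(DFB) = -98]
   → D = (-6, 7)

D = (-6, 7)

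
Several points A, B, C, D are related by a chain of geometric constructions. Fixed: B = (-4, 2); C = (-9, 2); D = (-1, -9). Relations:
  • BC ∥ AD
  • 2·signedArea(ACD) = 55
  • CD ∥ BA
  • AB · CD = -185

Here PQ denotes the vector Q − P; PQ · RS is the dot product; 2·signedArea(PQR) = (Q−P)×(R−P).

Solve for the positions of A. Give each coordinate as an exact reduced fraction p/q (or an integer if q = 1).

A = (4, -9)

1. A_x = 4  [BC ∥ AD ∩ CD ∥ BA]
2. A_y = -9  [BC ∥ AD ∩ CD ∥ BA]
   → A = (4, -9)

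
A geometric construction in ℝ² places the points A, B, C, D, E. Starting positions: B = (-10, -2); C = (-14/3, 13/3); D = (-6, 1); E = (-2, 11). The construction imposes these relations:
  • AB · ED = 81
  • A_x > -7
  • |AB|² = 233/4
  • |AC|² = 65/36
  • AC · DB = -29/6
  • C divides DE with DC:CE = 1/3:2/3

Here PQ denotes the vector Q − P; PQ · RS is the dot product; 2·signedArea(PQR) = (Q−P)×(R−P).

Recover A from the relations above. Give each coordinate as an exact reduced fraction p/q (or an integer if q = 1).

1. A_x = -6  [AC · DB = -29/6 ∩ AB · ED = 81]
2. A_y = 9/2  [AC · DB = -29/6 ∩ AB · ED = 81]
   → A = (-6, 9/2)

A = (-6, 9/2)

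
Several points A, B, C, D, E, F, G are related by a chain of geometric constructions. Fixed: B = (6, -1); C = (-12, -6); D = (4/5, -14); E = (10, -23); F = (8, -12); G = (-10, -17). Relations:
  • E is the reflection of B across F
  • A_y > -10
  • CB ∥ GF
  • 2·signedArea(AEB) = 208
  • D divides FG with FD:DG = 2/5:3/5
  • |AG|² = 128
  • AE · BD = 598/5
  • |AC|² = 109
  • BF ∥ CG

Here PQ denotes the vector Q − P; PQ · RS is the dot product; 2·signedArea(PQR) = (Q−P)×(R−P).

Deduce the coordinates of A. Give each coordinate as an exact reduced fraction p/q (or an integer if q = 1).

1. A_x = -2  [AE · BD = 598/5 ∩ 2·signedArea(AEB) = 208]
2. A_y = -9  [AE · BD = 598/5 ∩ 2·signedArea(AEB) = 208]
   → A = (-2, -9)

A = (-2, -9)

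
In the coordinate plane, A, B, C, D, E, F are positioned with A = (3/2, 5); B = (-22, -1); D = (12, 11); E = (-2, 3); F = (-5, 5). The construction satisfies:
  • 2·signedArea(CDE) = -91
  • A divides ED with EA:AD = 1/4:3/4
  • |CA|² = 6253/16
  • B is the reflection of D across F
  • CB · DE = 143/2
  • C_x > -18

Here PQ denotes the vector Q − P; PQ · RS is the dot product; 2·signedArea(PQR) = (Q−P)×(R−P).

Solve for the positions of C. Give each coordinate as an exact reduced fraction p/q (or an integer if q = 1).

C = (-71/4, 1/2)

1. C_x = -71/4  [CB · DE = 143/2 ∩ 2·signedArea(CDE) = -91]
2. C_y = 1/2  [CB · DE = 143/2 ∩ 2·signedArea(CDE) = -91]
   → C = (-71/4, 1/2)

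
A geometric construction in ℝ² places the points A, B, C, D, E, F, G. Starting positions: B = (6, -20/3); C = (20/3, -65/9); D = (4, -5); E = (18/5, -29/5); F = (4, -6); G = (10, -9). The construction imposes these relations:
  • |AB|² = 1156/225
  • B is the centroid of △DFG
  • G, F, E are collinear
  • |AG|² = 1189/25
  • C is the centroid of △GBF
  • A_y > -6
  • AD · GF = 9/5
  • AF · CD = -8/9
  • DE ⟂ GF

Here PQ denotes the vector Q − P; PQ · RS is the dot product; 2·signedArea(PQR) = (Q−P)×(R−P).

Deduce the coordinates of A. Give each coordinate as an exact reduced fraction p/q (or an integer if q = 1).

1. A_x = 4  [AD · GF = 9/5 ∩ AF · CD = -8/9]
2. A_y = -28/5  [AD · GF = 9/5 ∩ AF · CD = -8/9]
   → A = (4, -28/5)

A = (4, -28/5)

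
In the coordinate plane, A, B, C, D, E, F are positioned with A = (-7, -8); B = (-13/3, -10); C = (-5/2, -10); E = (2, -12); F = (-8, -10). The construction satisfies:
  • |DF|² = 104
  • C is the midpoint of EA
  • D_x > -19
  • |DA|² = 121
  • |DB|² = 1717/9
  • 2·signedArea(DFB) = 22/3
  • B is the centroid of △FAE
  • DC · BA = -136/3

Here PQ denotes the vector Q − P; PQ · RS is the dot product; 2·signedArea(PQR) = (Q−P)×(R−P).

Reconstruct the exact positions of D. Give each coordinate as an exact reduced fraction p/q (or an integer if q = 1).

D = (-18, -8)

1. D_x = -18  [2·signedArea(DFB) = 22/3 ∩ DC · BA = -136/3]
2. D_y = -8  [2·signedArea(DFB) = 22/3 ∩ DC · BA = -136/3]
   → D = (-18, -8)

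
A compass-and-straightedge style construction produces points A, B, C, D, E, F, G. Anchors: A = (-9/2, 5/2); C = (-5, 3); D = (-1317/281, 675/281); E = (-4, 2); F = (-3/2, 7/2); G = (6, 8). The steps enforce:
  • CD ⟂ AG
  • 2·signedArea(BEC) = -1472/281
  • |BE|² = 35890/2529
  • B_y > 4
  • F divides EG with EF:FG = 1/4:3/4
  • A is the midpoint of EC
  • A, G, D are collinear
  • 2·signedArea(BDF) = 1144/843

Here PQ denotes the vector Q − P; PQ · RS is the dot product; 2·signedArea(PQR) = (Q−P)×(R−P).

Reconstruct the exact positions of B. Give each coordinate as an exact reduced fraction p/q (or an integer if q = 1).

1. B_x = -755/843  [2·signedArea(BEC) = -1472/281 ∩ 2·signedArea(BDF) = 1144/843]
2. B_y = 3485/843  [2·signedArea(BEC) = -1472/281 ∩ 2·signedArea(BDF) = 1144/843]
   → B = (-755/843, 3485/843)

B = (-755/843, 3485/843)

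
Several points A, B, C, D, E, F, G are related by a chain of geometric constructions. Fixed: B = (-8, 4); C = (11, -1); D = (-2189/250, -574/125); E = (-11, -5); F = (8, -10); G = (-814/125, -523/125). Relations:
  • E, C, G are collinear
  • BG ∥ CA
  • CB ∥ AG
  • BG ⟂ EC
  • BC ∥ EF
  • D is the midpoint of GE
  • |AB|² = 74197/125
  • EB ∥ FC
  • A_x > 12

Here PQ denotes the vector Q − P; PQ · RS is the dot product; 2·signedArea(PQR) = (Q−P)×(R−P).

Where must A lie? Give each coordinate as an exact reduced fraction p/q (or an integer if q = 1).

1. A_x = 1561/125  [CB ∥ AG ∩ BG ∥ CA]
2. A_y = -1148/125  [CB ∥ AG ∩ BG ∥ CA]
   → A = (1561/125, -1148/125)

A = (1561/125, -1148/125)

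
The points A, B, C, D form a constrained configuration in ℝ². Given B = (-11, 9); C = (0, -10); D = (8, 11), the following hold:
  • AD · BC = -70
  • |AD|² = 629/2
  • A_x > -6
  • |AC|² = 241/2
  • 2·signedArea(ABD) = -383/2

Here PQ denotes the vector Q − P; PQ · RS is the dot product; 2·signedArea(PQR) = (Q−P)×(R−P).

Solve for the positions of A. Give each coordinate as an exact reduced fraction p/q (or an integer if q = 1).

1. A_x = -11/2  [2·signedArea(ABD) = -383/2 ∩ AD · BC = -70]
2. A_y = -1/2  [2·signedArea(ABD) = -383/2 ∩ AD · BC = -70]
   → A = (-11/2, -1/2)

A = (-11/2, -1/2)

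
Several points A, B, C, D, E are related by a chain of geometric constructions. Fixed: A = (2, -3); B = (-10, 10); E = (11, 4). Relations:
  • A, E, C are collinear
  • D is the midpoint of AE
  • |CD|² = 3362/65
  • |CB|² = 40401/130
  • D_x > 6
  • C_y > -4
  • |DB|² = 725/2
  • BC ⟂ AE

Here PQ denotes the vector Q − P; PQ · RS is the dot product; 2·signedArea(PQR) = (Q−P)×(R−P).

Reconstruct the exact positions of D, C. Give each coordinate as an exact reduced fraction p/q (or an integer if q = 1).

C = (107/130, -509/130)
D = (13/2, 1/2)

1. D_x = 13/2  [D is the midpoint of AE]
2. D_y = 1/2  [D is the midpoint of AE]
   → D = (13/2, 1/2)
3. C_x = 107/130  [A, E, C are collinear ∩ BC ⟂ AE]
4. C_y = -509/130  [A, E, C are collinear ∩ BC ⟂ AE]
   → C = (107/130, -509/130)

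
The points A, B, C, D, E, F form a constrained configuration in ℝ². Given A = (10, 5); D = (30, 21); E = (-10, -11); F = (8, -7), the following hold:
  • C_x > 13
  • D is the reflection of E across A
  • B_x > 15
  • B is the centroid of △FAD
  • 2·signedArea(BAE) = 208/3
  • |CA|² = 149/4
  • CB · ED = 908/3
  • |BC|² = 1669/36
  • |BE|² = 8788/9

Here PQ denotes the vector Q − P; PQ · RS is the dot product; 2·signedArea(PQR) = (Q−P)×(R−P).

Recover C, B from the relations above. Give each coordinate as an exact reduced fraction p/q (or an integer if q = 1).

B = (16, 19/3)
C = (27/2, 0)

1. B_x = 16  [B is the centroid of △FAD]
2. B_y = 19/3  [B is the centroid of △FAD]
   → B = (16, 19/3)
3. C_x = 27/2  [line -40·x + -32·y + 540 = 0 ∩ |CA|² = 149/4]
4. C_y = 0  [line -40·x + -32·y + 540 = 0 ∩ |CA|² = 149/4]
   → C = (27/2, 0)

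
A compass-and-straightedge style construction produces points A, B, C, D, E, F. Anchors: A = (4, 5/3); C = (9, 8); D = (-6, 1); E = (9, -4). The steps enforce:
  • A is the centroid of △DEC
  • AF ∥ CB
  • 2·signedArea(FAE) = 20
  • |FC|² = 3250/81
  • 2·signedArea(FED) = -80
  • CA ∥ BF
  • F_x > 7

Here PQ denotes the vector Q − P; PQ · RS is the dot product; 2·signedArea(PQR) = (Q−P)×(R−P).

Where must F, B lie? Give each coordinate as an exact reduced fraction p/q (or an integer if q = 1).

B = (37/3, 74/9)
F = (22/3, 17/9)

1. F_x = 22/3  [2·signedArea(FAE) = 20 ∩ 2·signedArea(FED) = -80]
2. F_y = 17/9  [2·signedArea(FAE) = 20 ∩ 2·signedArea(FED) = -80]
   → F = (22/3, 17/9)
3. B_x = 37/3  [CA ∥ BF ∩ AF ∥ CB]
4. B_y = 74/9  [CA ∥ BF ∩ AF ∥ CB]
   → B = (37/3, 74/9)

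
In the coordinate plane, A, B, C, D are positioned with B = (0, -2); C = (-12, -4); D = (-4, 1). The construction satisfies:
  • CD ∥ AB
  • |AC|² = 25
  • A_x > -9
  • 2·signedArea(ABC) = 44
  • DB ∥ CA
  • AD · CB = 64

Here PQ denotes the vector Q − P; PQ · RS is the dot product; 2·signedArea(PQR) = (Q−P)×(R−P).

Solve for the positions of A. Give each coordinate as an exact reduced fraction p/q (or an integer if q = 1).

1. A_x = -8  [CD ∥ AB ∩ DB ∥ CA]
2. A_y = -7  [CD ∥ AB ∩ DB ∥ CA]
   → A = (-8, -7)

A = (-8, -7)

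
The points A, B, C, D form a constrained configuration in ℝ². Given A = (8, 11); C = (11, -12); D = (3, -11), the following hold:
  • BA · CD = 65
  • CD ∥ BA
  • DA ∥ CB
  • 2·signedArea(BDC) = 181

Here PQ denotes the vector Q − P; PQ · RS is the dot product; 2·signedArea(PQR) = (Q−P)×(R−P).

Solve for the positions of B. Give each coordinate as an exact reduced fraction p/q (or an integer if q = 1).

1. B_x = 16  [CD ∥ BA ∩ DA ∥ CB]
2. B_y = 10  [CD ∥ BA ∩ DA ∥ CB]
   → B = (16, 10)

B = (16, 10)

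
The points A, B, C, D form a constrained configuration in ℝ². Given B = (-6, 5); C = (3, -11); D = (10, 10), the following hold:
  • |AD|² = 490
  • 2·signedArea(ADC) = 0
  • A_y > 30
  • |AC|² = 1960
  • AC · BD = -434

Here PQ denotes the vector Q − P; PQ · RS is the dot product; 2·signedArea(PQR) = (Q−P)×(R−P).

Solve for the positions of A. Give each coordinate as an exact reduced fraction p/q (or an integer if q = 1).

A = (17, 31)

1. A_x = 17  [2·signedArea(ADC) = 0 ∩ AC · BD = -434]
2. A_y = 31  [2·signedArea(ADC) = 0 ∩ AC · BD = -434]
   → A = (17, 31)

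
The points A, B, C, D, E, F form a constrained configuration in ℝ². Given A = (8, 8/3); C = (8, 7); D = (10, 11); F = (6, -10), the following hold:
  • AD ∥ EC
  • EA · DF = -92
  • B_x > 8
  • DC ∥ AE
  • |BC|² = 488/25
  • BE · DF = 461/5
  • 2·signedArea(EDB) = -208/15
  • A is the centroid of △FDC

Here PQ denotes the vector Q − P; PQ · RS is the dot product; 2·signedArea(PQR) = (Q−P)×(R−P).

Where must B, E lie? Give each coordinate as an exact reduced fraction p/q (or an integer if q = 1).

1. E_x = 6  [AD ∥ EC ∩ DC ∥ AE]
2. E_y = -4/3  [AD ∥ EC ∩ DC ∥ AE]
   → E = (6, -4/3)
3. B_x = 42/5  [BE · DF = 461/5 ∩ 2·signedArea(EDB) = -208/15]
4. B_y = 13/5  [BE · DF = 461/5 ∩ 2·signedArea(EDB) = -208/15]
   → B = (42/5, 13/5)

B = (42/5, 13/5)
E = (6, -4/3)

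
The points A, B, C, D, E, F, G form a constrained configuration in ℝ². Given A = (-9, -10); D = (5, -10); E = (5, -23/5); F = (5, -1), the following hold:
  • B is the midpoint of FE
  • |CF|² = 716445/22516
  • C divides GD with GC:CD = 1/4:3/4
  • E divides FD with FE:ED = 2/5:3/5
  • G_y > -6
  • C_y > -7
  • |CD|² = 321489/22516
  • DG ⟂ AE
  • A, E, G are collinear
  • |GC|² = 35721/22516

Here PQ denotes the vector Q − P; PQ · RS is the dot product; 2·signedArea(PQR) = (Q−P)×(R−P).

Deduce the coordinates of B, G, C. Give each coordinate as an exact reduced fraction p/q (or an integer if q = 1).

1. B_x = 5  [B is the midpoint of FE]
2. B_y = -14/5  [B is the midpoint of FE]
   → B = (5, -14/5)
3. G_x = 17939/5629  [A, E, G are collinear ∩ DG ⟂ AE]
4. G_y = -29830/5629  [A, E, G are collinear ∩ DG ⟂ AE]
   → G = (17939/5629, -29830/5629)
5. C_x = 40981/11258  [C divides GD with GC:CD = 1/4:3/4]
6. C_y = -36445/5629  [C divides GD with GC:CD = 1/4:3/4]
   → C = (40981/11258, -36445/5629)

B = (5, -14/5)
C = (40981/11258, -36445/5629)
G = (17939/5629, -29830/5629)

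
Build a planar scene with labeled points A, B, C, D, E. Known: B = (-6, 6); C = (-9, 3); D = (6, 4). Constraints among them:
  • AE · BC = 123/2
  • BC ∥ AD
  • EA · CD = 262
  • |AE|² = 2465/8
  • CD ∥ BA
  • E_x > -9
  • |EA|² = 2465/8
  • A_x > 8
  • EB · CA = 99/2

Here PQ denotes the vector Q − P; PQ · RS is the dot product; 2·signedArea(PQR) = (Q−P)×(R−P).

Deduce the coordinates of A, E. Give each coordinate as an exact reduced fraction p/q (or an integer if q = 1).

A = (9, 7)
E = (-33/4, 15/4)

1. A_x = 9  [BC ∥ AD ∩ CD ∥ BA]
2. A_y = 7  [BC ∥ AD ∩ CD ∥ BA]
   → A = (9, 7)
3. E_x = -33/4  [EA · CD = 262 ∩ AE · BC = 123/2]
4. E_y = 15/4  [EA · CD = 262 ∩ AE · BC = 123/2]
   → E = (-33/4, 15/4)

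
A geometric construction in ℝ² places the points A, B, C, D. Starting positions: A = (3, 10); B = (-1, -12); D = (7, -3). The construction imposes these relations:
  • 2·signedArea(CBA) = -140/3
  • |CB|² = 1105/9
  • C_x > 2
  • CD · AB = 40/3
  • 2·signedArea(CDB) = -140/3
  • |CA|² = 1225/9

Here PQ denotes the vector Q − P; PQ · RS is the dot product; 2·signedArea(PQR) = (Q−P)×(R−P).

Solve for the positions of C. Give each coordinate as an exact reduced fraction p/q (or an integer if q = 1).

C = (3, -5/3)

1. C_x = 3  [2·signedArea(CBA) = -140/3 ∩ 2·signedArea(CDB) = -140/3]
2. C_y = -5/3  [2·signedArea(CBA) = -140/3 ∩ 2·signedArea(CDB) = -140/3]
   → C = (3, -5/3)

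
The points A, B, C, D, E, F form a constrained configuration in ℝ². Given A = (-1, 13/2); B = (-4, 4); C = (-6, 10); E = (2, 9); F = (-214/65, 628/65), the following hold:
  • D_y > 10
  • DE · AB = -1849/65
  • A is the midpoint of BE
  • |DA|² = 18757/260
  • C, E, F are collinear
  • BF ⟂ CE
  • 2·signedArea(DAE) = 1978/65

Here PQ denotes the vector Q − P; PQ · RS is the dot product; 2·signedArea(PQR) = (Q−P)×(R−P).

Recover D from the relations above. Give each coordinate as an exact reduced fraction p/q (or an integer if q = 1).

1. D_x = -558/65  [DE · AB = -1849/65 ∩ 2·signedArea(DAE) = 1978/65]
2. D_y = 671/65  [DE · AB = -1849/65 ∩ 2·signedArea(DAE) = 1978/65]
   → D = (-558/65, 671/65)

D = (-558/65, 671/65)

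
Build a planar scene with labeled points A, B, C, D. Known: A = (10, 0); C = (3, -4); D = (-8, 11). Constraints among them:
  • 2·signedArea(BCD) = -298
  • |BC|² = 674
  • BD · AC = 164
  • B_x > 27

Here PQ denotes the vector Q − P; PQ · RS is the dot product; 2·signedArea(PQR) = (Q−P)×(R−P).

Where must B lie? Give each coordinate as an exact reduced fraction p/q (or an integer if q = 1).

1. B_x = 28  [BD · AC = 164 ∩ 2·signedArea(BCD) = -298]
2. B_y = -11  [BD · AC = 164 ∩ 2·signedArea(BCD) = -298]
   → B = (28, -11)

B = (28, -11)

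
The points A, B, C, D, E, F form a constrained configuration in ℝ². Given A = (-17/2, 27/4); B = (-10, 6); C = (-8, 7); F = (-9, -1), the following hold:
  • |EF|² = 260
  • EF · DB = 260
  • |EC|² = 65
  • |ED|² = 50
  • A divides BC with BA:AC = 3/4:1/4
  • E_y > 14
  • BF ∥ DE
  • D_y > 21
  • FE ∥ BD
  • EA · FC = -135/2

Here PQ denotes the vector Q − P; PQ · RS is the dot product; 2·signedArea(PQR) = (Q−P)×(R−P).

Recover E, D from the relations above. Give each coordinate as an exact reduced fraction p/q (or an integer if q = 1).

D = (-8, 22)
E = (-7, 15)

1. E_x = -7  [line -1·x + -8·y + 113 = 0 ∩ |EC|² = 65]
2. E_y = 15  [line -1·x + -8·y + 113 = 0 ∩ |EC|² = 65]
   → E = (-7, 15)
3. D_x = -8  [EF · DB = 260 ∩ BF ∥ DE]
4. D_y = 22  [EF · DB = 260 ∩ BF ∥ DE]
   → D = (-8, 22)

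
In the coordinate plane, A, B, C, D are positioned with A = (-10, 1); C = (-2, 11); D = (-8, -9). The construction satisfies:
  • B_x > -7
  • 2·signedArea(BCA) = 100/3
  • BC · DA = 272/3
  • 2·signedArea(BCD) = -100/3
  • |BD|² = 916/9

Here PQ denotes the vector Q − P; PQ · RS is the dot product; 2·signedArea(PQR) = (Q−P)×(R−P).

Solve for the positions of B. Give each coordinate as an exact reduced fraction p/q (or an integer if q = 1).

B = (-20/3, 1)

1. B_x = -20/3  [2·signedArea(BCA) = 100/3 ∩ 2·signedArea(BCD) = -100/3]
2. B_y = 1  [2·signedArea(BCA) = 100/3 ∩ 2·signedArea(BCD) = -100/3]
   → B = (-20/3, 1)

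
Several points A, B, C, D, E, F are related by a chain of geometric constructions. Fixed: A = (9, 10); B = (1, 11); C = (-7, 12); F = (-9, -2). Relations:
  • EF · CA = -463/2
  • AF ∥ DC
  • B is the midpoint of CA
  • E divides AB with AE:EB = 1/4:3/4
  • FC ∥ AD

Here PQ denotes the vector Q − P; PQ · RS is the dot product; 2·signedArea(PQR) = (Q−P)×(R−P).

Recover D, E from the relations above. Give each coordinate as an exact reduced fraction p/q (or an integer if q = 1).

1. D_x = 11  [AF ∥ DC ∩ FC ∥ AD]
2. D_y = 24  [AF ∥ DC ∩ FC ∥ AD]
   → D = (11, 24)
3. E_x = 7  [E divides AB with AE:EB = 1/4:3/4]
4. E_y = 41/4  [E divides AB with AE:EB = 1/4:3/4]
   → E = (7, 41/4)

D = (11, 24)
E = (7, 41/4)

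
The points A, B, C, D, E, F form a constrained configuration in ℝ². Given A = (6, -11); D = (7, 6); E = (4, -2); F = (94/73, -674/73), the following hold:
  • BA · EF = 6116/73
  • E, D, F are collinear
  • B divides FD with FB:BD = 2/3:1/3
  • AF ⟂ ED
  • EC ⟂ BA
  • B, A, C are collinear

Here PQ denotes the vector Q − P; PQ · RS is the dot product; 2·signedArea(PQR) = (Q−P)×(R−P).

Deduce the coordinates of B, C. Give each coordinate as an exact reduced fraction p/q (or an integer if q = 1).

B = (372/73, 202/219)
C = (7281588/1371305, -2606386/1371305)

1. B_x = 372/73  [B divides FD with FB:BD = 2/3:1/3]
2. B_y = 202/219  [B divides FD with FB:BD = 2/3:1/3]
   → B = (372/73, 202/219)
3. C_x = 7281588/1371305  [B, A, C are collinear ∩ EC ⟂ BA]
4. C_y = -2606386/1371305  [B, A, C are collinear ∩ EC ⟂ BA]
   → C = (7281588/1371305, -2606386/1371305)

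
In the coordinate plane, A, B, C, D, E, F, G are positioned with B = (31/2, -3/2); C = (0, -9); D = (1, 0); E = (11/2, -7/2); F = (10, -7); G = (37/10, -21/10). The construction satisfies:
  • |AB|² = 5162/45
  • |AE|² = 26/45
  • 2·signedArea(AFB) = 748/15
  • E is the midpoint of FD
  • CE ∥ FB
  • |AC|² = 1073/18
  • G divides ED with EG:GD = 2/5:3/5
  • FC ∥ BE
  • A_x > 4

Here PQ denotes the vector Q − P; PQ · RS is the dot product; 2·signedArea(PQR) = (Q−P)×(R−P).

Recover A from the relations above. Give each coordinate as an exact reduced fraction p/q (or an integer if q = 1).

1. A_x = 49/10  [line -11/2·x + 11/2·y + 1309/30 = 0 ∩ |AC|² = 1073/18]
2. A_y = -91/30  [line -11/2·x + 11/2·y + 1309/30 = 0 ∩ |AC|² = 1073/18]
   → A = (49/10, -91/30)

A = (49/10, -91/30)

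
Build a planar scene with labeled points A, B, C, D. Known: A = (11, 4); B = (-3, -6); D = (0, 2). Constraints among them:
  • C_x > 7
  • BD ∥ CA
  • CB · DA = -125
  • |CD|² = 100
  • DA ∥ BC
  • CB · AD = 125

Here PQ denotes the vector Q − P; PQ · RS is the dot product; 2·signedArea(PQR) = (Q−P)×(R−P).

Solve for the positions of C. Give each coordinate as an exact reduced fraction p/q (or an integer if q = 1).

1. C_x = 8  [BD ∥ CA ∩ DA ∥ BC]
2. C_y = -4  [BD ∥ CA ∩ DA ∥ BC]
   → C = (8, -4)

C = (8, -4)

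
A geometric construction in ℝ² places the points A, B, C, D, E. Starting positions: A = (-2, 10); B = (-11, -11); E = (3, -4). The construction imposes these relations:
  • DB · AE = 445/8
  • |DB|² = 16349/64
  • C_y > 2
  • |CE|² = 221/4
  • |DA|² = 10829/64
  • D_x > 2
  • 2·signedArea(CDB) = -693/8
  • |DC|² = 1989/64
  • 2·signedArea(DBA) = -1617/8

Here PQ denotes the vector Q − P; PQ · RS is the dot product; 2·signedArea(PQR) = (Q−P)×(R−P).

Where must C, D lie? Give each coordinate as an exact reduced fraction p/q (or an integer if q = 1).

C = (1/2, 3)
D = (19/8, -9/4)

1. D_x = 19/8  [DB · AE = 445/8 ∩ 2·signedArea(DBA) = -1617/8]
2. D_y = -9/4  [DB · AE = 445/8 ∩ 2·signedArea(DBA) = -1617/8]
   → D = (19/8, -9/4)
3. C_x = 1/2  [line 35/4·x + -107/8·y + 143/4 = 0 ∩ |CE|² = 221/4]
4. C_y = 3  [line 35/4·x + -107/8·y + 143/4 = 0 ∩ |CE|² = 221/4]
   → C = (1/2, 3)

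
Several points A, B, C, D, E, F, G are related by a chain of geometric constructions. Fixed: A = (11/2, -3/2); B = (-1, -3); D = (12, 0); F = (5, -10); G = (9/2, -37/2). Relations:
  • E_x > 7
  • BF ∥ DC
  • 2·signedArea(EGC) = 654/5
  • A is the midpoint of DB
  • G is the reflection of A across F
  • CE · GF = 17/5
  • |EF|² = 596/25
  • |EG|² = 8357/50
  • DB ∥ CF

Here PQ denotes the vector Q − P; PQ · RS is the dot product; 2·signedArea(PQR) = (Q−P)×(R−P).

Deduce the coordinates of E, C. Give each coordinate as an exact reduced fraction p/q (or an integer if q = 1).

C = (18, -7)
E = (39/5, -6)

1. C_x = 18  [DB ∥ CF ∩ BF ∥ DC]
2. C_y = -7  [DB ∥ CF ∩ BF ∥ DC]
   → C = (18, -7)
3. E_x = 39/5  [2·signedArea(EGC) = 654/5 ∩ CE · GF = 17/5]
4. E_y = -6  [2·signedArea(EGC) = 654/5 ∩ CE · GF = 17/5]
   → E = (39/5, -6)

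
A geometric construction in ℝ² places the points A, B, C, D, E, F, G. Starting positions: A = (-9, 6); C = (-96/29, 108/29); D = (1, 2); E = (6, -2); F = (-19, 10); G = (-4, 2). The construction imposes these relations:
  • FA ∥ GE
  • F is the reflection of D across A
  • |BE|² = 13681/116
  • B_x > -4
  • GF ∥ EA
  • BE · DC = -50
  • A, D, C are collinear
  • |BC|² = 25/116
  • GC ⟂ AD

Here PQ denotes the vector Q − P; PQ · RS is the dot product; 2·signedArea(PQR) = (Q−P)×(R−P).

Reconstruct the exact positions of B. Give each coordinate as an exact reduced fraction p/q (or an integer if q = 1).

1. B_x = -101/29  [line 125/29·x + -50/29·y + 600/29 = 0 ∩ |BE|² = 13681/116]
2. B_y = 191/58  [line 125/29·x + -50/29·y + 600/29 = 0 ∩ |BE|² = 13681/116]
   → B = (-101/29, 191/58)

B = (-101/29, 191/58)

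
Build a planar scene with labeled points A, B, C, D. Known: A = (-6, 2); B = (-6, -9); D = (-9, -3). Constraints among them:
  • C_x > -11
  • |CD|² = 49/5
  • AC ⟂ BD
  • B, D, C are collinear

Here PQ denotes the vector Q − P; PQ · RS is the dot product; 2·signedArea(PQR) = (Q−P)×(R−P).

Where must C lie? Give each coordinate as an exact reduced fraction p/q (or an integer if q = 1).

C = (-52/5, -1/5)

1. C_x = -52/5  [B, D, C are collinear ∩ AC ⟂ BD]
2. C_y = -1/5  [B, D, C are collinear ∩ AC ⟂ BD]
   → C = (-52/5, -1/5)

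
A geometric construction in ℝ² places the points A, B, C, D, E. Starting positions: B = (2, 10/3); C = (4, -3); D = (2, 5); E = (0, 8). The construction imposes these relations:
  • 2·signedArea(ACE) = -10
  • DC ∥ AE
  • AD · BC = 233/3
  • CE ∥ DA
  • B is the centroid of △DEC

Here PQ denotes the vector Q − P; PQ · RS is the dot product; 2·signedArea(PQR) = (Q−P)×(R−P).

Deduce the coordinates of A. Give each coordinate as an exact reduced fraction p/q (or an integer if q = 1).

A = (-2, 16)

1. A_x = -2  [DC ∥ AE ∩ CE ∥ DA]
2. A_y = 16  [DC ∥ AE ∩ CE ∥ DA]
   → A = (-2, 16)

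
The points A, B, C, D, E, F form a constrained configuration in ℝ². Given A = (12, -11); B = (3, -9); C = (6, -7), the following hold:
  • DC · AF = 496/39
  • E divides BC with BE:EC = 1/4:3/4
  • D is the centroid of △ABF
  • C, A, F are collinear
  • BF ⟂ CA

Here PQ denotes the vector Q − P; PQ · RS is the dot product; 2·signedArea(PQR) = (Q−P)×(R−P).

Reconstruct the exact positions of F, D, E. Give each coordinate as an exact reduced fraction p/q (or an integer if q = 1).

D = (86/13, -341/39)
E = (15/4, -17/2)
F = (63/13, -81/13)

1. F_x = 63/13  [C, A, F are collinear ∩ BF ⟂ CA]
2. F_y = -81/13  [C, A, F are collinear ∩ BF ⟂ CA]
   → F = (63/13, -81/13)
3. D_x = 86/13  [D is the centroid of △ABF]
4. D_y = -341/39  [D is the centroid of △ABF]
   → D = (86/13, -341/39)
5. E_x = 15/4  [E divides BC with BE:EC = 1/4:3/4]
6. E_y = -17/2  [E divides BC with BE:EC = 1/4:3/4]
   → E = (15/4, -17/2)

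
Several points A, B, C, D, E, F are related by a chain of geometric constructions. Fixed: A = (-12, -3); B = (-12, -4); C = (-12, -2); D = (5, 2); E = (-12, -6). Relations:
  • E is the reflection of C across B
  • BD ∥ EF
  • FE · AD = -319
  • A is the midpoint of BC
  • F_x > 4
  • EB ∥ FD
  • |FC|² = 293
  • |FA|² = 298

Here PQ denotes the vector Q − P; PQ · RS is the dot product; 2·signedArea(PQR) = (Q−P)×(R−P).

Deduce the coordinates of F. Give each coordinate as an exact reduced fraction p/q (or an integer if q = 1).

1. F_x = 5  [EB ∥ FD ∩ BD ∥ EF]
2. F_y = 0  [EB ∥ FD ∩ BD ∥ EF]
   → F = (5, 0)

F = (5, 0)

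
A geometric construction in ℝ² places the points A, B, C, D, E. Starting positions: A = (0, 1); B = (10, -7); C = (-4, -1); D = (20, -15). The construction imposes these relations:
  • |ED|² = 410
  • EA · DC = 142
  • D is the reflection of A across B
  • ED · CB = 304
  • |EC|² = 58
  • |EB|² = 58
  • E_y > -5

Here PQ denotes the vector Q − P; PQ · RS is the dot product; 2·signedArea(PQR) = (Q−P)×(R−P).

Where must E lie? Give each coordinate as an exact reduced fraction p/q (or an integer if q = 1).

1. E_x = 3  [ED · CB = 304 ∩ EA · DC = 142]
2. E_y = -4  [ED · CB = 304 ∩ EA · DC = 142]
   → E = (3, -4)

E = (3, -4)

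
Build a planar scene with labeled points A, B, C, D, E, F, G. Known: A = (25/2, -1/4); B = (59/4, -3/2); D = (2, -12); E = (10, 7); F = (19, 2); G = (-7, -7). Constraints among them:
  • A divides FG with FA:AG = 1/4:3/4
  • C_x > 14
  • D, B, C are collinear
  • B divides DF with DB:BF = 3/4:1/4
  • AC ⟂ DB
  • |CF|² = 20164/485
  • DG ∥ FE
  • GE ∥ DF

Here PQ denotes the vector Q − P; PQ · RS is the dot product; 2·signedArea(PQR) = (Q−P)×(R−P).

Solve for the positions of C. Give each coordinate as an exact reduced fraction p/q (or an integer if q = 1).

1. C_x = 6801/485  [D, B, C are collinear ∩ AC ⟂ DB]
2. C_y = -1018/485  [D, B, C are collinear ∩ AC ⟂ DB]
   → C = (6801/485, -1018/485)

C = (6801/485, -1018/485)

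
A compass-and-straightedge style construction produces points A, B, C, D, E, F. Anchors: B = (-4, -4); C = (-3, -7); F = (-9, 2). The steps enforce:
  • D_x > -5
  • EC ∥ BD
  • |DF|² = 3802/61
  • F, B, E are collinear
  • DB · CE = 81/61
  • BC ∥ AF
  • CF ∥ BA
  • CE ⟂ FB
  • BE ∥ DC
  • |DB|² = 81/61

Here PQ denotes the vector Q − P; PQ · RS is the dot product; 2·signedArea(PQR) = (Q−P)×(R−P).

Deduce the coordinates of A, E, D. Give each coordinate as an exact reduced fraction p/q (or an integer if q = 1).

A = (-10, 5)
D = (-298/61, -289/61)
E = (-129/61, -382/61)

1. A_x = -10  [BC ∥ AF ∩ CF ∥ BA]
2. A_y = 5  [BC ∥ AF ∩ CF ∥ BA]
   → A = (-10, 5)
3. E_x = -129/61  [F, B, E are collinear ∩ CE ⟂ FB]
4. E_y = -382/61  [F, B, E are collinear ∩ CE ⟂ FB]
   → E = (-129/61, -382/61)
5. D_x = -298/61  [BE ∥ DC ∩ EC ∥ BD]
6. D_y = -289/61  [BE ∥ DC ∩ EC ∥ BD]
   → D = (-298/61, -289/61)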